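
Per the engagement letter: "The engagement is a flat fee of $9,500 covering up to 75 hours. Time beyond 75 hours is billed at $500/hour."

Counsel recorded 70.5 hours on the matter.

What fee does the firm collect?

$9,500.00

70.5 hours is within the 75-hour scope; only the flat fee applies.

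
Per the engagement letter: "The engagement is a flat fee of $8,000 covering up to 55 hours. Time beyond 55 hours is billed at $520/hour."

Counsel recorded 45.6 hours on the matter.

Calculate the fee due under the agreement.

$8,000.00

45.6 hours is within the 55-hour scope; only the flat fee applies.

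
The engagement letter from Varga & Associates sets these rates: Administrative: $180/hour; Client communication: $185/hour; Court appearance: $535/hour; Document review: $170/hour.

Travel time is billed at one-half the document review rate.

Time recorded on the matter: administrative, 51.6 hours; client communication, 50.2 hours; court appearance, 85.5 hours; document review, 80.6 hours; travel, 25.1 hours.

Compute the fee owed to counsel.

Administrative: 51.6 × $180 = $9,288.00
Client communication: 50.2 × $185 = $9,287.00
Court appearance: 85.5 × $535 = $45,742.50
Document review: 80.6 × $170 = $13,702.00
Subtotal: $9,288.00 + $9,287.00 + $45,742.50 + $13,702.00 = $78,019.50
Travel: 25.1 × ($170 ÷ 2) = 25.1 × $85.00 = $2,133.50
Total: $78,019.50 + $2,133.50 = $80,153.00

$80,153.00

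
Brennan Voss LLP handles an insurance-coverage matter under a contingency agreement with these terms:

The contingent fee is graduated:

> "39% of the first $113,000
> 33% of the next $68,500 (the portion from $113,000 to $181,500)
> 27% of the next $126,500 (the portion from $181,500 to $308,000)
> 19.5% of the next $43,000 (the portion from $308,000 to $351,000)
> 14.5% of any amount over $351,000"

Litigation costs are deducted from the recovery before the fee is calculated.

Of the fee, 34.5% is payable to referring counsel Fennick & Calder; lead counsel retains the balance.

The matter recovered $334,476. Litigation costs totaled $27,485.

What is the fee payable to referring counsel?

Fee base (net of costs): $334,476 − $27,485 = $306,991
First $113,000 at 39% = $44,070.00
Next $68,500 at 33% = $22,605.00
Remaining $125,491 at 27% = $33,882.57
Fee: $44,070.00 + $22,605.00 + $33,882.57 = $100,557.57
Referral share: 34.5% of $100,557.57 = $34,692.36; lead counsel retains $100,557.57 − $34,692.36 = $65,865.21.

$34,692.36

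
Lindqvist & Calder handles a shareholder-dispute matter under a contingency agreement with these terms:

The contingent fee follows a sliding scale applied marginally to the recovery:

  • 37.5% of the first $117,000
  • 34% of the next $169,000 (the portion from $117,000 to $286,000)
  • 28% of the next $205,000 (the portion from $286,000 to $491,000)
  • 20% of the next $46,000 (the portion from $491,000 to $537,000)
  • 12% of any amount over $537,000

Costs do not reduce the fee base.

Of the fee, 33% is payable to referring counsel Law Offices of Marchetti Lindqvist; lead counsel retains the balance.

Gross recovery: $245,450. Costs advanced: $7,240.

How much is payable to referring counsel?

$28,890.84

Fee base is the gross recovery, $245,450; costs are reimbursed separately.
First $117,000 at 37.5% = $43,875.00
Remaining $128,450 at 34% = $43,673.00
Fee: $43,875.00 + $43,673.00 = $87,548.00
Referral share: 33% of $87,548.00 = $28,890.84; lead counsel retains $87,548.00 − $28,890.84 = $58,657.16.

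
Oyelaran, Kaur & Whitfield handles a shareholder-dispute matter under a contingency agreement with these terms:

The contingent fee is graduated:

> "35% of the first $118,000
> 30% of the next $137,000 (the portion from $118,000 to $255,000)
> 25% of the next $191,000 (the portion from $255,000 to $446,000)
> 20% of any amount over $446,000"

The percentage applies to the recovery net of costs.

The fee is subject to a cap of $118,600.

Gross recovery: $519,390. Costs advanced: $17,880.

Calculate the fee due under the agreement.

Fee base (net of costs): $519,390 − $17,880 = $501,510
First $118,000 at 35% = $41,300.00
Next $137,000 at 30% = $41,100.00
Next $191,000 at 25% = $47,750.00
Remaining $55,510 at 20% = $11,102.00
Fee: $41,300.00 + $41,100.00 + $47,750.00 + $11,102.00 = $141,252.00
$141,252.00 exceeds the $118,600 cap, so the fee is capped at $118,600.00.

$118,600.00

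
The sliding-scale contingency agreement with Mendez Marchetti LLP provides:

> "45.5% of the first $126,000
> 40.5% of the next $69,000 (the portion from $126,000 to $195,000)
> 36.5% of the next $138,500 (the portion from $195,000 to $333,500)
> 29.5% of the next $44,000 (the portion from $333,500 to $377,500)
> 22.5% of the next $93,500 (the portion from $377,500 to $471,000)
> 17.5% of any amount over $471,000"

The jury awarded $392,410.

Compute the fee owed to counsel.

$152,162.25

First $126,000 at 45.5% = $57,330.00
Next $69,000 at 40.5% = $27,945.00
Next $138,500 at 36.5% = $50,552.50
Next $44,000 at 29.5% = $12,980.00
Remaining $14,910 at 22.5% = $3,354.75
Fee: $57,330.00 + $27,945.00 + $50,552.50 + $12,980.00 + $3,354.75 = $152,162.25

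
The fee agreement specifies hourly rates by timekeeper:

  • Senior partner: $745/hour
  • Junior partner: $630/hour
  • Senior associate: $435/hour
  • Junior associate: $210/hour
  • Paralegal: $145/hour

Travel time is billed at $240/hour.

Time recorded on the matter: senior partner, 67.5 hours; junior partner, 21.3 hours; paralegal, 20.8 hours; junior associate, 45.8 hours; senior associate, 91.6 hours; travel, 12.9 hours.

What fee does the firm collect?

$119,282.50

Senior partner: 67.5 × $745 = $50,287.50
Junior partner: 21.3 × $630 = $13,419.00
Senior associate: 91.6 × $435 = $39,846.00
Junior associate: 45.8 × $210 = $9,618.00
Paralegal: 20.8 × $145 = $3,016.00
Subtotal: $50,287.50 + $13,419.00 + $39,846.00 + $9,618.00 + $3,016.00 = $116,186.50
Travel: 12.9 × $240 = $3,096.00
Total: $116,186.50 + $3,096.00 = $119,282.50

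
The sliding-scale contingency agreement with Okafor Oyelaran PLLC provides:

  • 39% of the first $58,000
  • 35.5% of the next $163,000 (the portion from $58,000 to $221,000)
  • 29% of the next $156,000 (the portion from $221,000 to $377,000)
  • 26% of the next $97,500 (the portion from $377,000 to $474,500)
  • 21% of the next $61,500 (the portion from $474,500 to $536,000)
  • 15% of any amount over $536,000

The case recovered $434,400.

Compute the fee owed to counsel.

First $58,000 at 39% = $22,620.00
Next $163,000 at 35.5% = $57,865.00
Next $156,000 at 29% = $45,240.00
Remaining $57,400 at 26% = $14,924.00
Fee: $22,620.00 + $57,865.00 + $45,240.00 + $14,924.00 = $140,649.00

$140,649.00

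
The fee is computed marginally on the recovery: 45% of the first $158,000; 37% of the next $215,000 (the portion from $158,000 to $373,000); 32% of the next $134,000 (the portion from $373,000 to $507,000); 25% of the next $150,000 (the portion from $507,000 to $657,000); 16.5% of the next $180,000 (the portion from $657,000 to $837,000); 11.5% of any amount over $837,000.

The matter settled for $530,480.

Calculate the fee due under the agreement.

First $158,000 at 45% = $71,100.00
Next $215,000 at 37% = $79,550.00
Next $134,000 at 32% = $42,880.00
Remaining $23,480 at 25% = $5,870.00
Fee: $71,100.00 + $79,550.00 + $42,880.00 + $5,870.00 = $199,400.00

$199,400.00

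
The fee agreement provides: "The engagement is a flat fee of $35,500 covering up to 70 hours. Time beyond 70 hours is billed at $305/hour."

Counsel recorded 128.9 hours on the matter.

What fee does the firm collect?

$53,464.50

Flat fee: $35,500.00
Excess hours: 128.9 − 70 = 58.9
Overrun: 58.9 × $305 = $17,964.50
Total: $35,500.00 + $17,964.50 = $53,464.50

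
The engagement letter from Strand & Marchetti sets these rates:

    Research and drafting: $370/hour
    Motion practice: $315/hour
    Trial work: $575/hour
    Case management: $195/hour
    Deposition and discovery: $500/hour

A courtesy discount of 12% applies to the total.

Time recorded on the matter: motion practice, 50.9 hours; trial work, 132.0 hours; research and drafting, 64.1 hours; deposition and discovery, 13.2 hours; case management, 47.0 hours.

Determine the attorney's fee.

Research and drafting: 64.1 × $370 = $23,717.00
Motion practice: 50.9 × $315 = $16,033.50
Trial work: 132.0 × $575 = $75,900.00
Case management: 47.0 × $195 = $9,165.00
Deposition and discovery: 13.2 × $500 = $6,600.00
Subtotal: $131,415.50
Less 12% discount: −$15,769.86
Total: $131,415.50 − $15,769.86 = $115,645.64

$115,645.64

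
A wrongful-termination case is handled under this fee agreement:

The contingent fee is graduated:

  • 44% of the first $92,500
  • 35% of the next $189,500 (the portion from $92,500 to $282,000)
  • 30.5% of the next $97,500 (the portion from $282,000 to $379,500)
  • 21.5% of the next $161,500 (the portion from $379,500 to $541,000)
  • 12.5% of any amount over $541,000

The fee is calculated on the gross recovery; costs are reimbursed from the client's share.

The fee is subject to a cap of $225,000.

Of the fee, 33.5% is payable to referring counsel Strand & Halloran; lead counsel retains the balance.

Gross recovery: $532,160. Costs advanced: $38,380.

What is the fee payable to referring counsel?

Fee base is the gross recovery, $532,160; costs are reimbursed separately.
First $92,500 at 44% = $40,700.00
Next $189,500 at 35% = $66,325.00
Next $97,500 at 30.5% = $29,737.50
Remaining $152,660 at 21.5% = $32,821.90
Fee: $40,700.00 + $66,325.00 + $29,737.50 + $32,821.90 = $169,584.40
$169,584.40 is under the $225,000 cap.
Referral share: 33.5% of $169,584.40 = $56,810.77; lead counsel retains $169,584.40 − $56,810.77 = $112,773.63.

$56,810.77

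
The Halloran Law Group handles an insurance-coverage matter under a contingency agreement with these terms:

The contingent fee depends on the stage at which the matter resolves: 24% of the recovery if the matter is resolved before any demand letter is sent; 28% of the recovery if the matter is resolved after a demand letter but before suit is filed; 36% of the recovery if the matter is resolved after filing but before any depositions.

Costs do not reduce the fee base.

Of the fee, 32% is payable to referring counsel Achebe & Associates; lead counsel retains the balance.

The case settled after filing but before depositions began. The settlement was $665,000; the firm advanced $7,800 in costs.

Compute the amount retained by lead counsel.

Fee base is the gross recovery, $665,000; costs are reimbursed separately.
The matter settled after filing but before depositions began, so the 36% rate applies.
$665,000 × 36% = $239,400.00
Referral share: 32% of $239,400.00 = $76,608.00; lead counsel retains $239,400.00 − $76,608.00 = $162,792.00.

$162,792.00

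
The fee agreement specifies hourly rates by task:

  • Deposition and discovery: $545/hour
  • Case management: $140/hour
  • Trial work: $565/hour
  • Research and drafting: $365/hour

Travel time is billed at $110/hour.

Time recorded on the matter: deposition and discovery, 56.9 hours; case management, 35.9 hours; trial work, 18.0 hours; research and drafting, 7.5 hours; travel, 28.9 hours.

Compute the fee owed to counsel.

Deposition and discovery: 56.9 × $545 = $31,010.50
Case management: 35.9 × $140 = $5,026.00
Trial work: 18.0 × $565 = $10,170.00
Research and drafting: 7.5 × $365 = $2,737.50
Subtotal: $31,010.50 + $5,026.00 + $10,170.00 + $2,737.50 = $48,944.00
Travel: 28.9 × $110 = $3,179.00
Total: $48,944.00 + $3,179.00 = $52,123.00

$52,123.00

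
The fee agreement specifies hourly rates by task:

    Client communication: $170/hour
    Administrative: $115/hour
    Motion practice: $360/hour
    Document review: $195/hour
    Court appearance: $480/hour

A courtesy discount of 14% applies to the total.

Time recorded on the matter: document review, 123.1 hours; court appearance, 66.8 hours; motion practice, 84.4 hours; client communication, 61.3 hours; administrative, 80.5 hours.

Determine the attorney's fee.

$91,272.66

Client communication: 61.3 × $170 = $10,421.00
Administrative: 80.5 × $115 = $9,257.50
Motion practice: 84.4 × $360 = $30,384.00
Document review: 123.1 × $195 = $24,004.50
Court appearance: 66.8 × $480 = $32,064.00
Subtotal: $106,131.00
Less 14% discount: −$14,858.34
Total: $106,131.00 − $14,858.34 = $91,272.66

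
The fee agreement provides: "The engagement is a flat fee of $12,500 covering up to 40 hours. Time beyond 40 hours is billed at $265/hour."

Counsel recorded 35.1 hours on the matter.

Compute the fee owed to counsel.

35.1 hours is within the 40-hour scope; only the flat fee applies.

$12,500.00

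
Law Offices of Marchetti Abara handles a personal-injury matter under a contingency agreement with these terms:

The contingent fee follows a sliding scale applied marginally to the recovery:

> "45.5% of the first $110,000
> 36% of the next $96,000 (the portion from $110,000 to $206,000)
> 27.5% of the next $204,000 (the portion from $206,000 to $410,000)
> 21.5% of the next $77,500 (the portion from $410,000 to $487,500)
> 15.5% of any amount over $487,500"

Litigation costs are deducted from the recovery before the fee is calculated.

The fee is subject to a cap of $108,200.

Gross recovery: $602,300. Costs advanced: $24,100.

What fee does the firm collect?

$108,200.00

Fee base (net of costs): $602,300 − $24,100 = $578,200
First $110,000 at 45.5% = $50,050.00
Next $96,000 at 36% = $34,560.00
Next $204,000 at 27.5% = $56,100.00
Next $77,500 at 21.5% = $16,662.50
Remaining $90,700 at 15.5% = $14,058.50
Fee: $50,050.00 + $34,560.00 + $56,100.00 + $16,662.50 + $14,058.50 = $171,431.00
$171,431.00 exceeds the $108,200 cap, so the fee is capped at $108,200.00.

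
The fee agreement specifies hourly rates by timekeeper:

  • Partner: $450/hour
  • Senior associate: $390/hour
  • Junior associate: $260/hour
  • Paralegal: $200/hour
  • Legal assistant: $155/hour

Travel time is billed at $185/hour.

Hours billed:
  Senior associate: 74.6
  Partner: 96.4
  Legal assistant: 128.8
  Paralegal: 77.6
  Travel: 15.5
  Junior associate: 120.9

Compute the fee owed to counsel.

Partner: 96.4 × $450 = $43,380.00
Senior associate: 74.6 × $390 = $29,094.00
Junior associate: 120.9 × $260 = $31,434.00
Paralegal: 77.6 × $200 = $15,520.00
Legal assistant: 128.8 × $155 = $19,964.00
Subtotal: $43,380.00 + $29,094.00 + $31,434.00 + $15,520.00 + $19,964.00 = $139,392.00
Travel: 15.5 × $185 = $2,867.50
Total: $139,392.00 + $2,867.50 = $142,259.50

$142,259.50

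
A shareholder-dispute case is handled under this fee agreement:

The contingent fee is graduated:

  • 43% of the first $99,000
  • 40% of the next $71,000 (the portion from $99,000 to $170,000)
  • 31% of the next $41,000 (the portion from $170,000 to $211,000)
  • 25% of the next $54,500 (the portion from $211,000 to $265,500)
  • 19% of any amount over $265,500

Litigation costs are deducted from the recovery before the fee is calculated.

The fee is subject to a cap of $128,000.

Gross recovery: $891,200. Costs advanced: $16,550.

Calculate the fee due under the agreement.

$128,000.00

Fee base (net of costs): $891,200 − $16,550 = $874,650
First $99,000 at 43% = $42,570.00
Next $71,000 at 40% = $28,400.00
Next $41,000 at 31% = $12,710.00
Next $54,500 at 25% = $13,625.00
Remaining $609,150 at 19% = $115,738.50
Fee: $42,570.00 + $28,400.00 + $12,710.00 + $13,625.00 + $115,738.50 = $213,043.50
$213,043.50 exceeds the $128,000 cap, so the fee is capped at $128,000.00.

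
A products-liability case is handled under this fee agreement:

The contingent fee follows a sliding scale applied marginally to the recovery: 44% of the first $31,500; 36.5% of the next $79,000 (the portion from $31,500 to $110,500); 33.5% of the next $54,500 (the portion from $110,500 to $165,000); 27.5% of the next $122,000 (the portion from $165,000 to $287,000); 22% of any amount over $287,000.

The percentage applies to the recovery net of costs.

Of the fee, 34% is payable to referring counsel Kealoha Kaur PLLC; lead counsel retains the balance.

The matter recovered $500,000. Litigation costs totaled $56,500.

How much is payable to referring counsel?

$43,837.05

Fee base (net of costs): $500,000 − $56,500 = $443,500
First $31,500 at 44% = $13,860.00
Next $79,000 at 36.5% = $28,835.00
Next $54,500 at 33.5% = $18,257.50
Next $122,000 at 27.5% = $33,550.00
Remaining $156,500 at 22% = $34,430.00
Fee: $13,860.00 + $28,835.00 + $18,257.50 + $33,550.00 + $34,430.00 = $128,932.50
Referral share: 34% of $128,932.50 = $43,837.05; lead counsel retains $128,932.50 − $43,837.05 = $85,095.45.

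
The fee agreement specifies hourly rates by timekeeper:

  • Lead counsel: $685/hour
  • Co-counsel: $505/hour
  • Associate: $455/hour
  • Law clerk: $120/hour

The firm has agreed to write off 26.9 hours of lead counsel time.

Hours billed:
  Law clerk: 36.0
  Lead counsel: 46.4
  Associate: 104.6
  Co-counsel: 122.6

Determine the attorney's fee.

Lead counsel: 46.4 × $685 = $31,784.00
Co-counsel: 122.6 × $505 = $61,913.00
Associate: 104.6 × $455 = $47,593.00
Law clerk: 36.0 × $120 = $4,320.00
Subtotal: $145,610.00
Write-off: 26.9 × $685 = $18,426.50
Total: $145,610.00 − $18,426.50 = $127,183.50

$127,183.50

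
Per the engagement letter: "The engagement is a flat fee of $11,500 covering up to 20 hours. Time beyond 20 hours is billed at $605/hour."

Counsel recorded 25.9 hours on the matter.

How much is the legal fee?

$15,069.50

Flat fee: $11,500.00
Excess hours: 25.9 − 20 = 5.9
Overrun: 5.9 × $605 = $3,569.50
Total: $11,500.00 + $3,569.50 = $15,069.50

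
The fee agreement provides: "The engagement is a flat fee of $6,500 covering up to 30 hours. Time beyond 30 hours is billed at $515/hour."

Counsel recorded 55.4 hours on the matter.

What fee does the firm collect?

$19,581.00

Flat fee: $6,500.00
Excess hours: 55.4 − 30 = 25.4
Overrun: 25.4 × $515 = $13,081.00
Total: $6,500.00 + $13,081.00 = $19,581.00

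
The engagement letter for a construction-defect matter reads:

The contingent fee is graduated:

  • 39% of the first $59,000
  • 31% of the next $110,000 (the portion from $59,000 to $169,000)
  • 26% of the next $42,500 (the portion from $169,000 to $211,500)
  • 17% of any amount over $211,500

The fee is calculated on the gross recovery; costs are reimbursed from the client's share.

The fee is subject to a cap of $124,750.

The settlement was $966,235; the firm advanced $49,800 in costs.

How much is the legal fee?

$124,750.00

Fee base is the gross recovery, $966,235; costs are reimbursed separately.
First $59,000 at 39% = $23,010.00
Next $110,000 at 31% = $34,100.00
Next $42,500 at 26% = $11,050.00
Remaining $754,735 at 17% = $128,304.95
Fee: $23,010.00 + $34,100.00 + $11,050.00 + $128,304.95 = $196,464.95
$196,464.95 exceeds the $124,750 cap, so the fee is capped at $124,750.00.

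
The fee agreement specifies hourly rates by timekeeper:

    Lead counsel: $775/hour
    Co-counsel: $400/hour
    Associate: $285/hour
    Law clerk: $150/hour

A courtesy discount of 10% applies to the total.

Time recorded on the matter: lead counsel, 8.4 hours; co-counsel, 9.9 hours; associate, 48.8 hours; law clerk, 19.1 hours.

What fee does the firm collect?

$24,518.70

Lead counsel: 8.4 × $775 = $6,510.00
Co-counsel: 9.9 × $400 = $3,960.00
Associate: 48.8 × $285 = $13,908.00
Law clerk: 19.1 × $150 = $2,865.00
Subtotal: $27,243.00
Less 10% discount: −$2,724.30
Total: $27,243.00 − $2,724.30 = $24,518.70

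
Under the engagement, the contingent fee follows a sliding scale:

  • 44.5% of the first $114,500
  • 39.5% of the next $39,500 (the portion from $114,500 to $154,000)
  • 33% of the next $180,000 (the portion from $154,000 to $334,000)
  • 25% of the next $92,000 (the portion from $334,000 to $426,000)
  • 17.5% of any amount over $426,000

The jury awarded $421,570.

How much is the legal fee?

First $114,500 at 44.5% = $50,952.50
Next $39,500 at 39.5% = $15,602.50
Next $180,000 at 33% = $59,400.00
Remaining $87,570 at 25% = $21,892.50
Fee: $50,952.50 + $15,602.50 + $59,400.00 + $21,892.50 = $147,847.50

$147,847.50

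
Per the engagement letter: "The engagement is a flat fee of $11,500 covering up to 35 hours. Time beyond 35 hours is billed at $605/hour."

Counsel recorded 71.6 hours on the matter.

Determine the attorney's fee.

Flat fee: $11,500.00
Excess hours: 71.6 − 35 = 36.6
Overrun: 36.6 × $605 = $22,143.00
Total: $11,500.00 + $22,143.00 = $33,643.00

$33,643.00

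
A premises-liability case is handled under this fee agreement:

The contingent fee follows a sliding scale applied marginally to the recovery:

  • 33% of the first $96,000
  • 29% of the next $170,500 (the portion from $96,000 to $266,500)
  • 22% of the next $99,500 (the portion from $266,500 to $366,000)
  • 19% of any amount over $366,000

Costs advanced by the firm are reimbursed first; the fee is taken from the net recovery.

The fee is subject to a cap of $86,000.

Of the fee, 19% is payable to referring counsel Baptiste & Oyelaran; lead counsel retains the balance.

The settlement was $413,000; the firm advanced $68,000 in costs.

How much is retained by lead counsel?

Fee base (net of costs): $413,000 − $68,000 = $345,000
First $96,000 at 33% = $31,680.00
Next $170,500 at 29% = $49,445.00
Remaining $78,500 at 22% = $17,270.00
Fee: $31,680.00 + $49,445.00 + $17,270.00 = $98,395.00
$98,395.00 exceeds the $86,000 cap, so the fee is capped at $86,000.00.
Referral share: 19% of $86,000.00 = $16,340.00; lead counsel retains $86,000.00 − $16,340.00 = $69,660.00.

$69,660.00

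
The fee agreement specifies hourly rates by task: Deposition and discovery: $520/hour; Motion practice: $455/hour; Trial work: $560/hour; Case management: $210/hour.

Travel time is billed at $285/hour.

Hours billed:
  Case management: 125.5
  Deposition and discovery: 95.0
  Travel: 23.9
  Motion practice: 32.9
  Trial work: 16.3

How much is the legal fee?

Deposition and discovery: 95.0 × $520 = $49,400.00
Motion practice: 32.9 × $455 = $14,969.50
Trial work: 16.3 × $560 = $9,128.00
Case management: 125.5 × $210 = $26,355.00
Subtotal: $49,400.00 + $14,969.50 + $9,128.00 + $26,355.00 = $99,852.50
Travel: 23.9 × $285 = $6,811.50
Total: $99,852.50 + $6,811.50 = $106,664.00

$106,664.00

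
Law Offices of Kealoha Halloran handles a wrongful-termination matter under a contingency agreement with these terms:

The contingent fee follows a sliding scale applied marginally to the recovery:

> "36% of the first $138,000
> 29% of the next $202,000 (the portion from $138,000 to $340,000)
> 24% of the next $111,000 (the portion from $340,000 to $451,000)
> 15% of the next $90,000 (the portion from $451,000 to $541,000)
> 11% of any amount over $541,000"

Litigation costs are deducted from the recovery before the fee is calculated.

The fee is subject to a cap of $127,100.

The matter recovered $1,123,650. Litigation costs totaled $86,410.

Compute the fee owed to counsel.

$127,100.00

Fee base (net of costs): $1,123,650 − $86,410 = $1,037,240
First $138,000 at 36% = $49,680.00
Next $202,000 at 29% = $58,580.00
Next $111,000 at 24% = $26,640.00
Next $90,000 at 15% = $13,500.00
Remaining $496,240 at 11% = $54,586.40
Fee: $49,680.00 + $58,580.00 + $26,640.00 + $13,500.00 + $54,586.40 = $202,986.40
$202,986.40 exceeds the $127,100 cap, so the fee is capped at $127,100.00.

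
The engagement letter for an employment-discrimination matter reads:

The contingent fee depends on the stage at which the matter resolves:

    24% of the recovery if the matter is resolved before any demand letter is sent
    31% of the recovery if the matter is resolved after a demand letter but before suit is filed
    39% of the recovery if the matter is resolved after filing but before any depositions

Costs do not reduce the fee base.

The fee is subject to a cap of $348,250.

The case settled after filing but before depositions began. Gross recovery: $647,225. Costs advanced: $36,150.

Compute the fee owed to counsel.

Fee base is the gross recovery, $647,225; costs are reimbursed separately.
The matter settled after filing but before depositions began, so the 39% rate applies.
$647,225 × 39% = $252,417.75
$252,417.75 is under the $348,250 cap.

$252,417.75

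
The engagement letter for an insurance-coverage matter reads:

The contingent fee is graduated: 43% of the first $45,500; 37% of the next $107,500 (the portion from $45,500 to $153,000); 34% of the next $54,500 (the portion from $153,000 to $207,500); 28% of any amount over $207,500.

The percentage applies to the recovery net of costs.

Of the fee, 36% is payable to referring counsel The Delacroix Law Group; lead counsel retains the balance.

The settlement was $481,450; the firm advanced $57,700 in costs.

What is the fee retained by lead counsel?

$88,588.80

Fee base (net of costs): $481,450 − $57,700 = $423,750
First $45,500 at 43% = $19,565.00
Next $107,500 at 37% = $39,775.00
Next $54,500 at 34% = $18,530.00
Remaining $216,250 at 28% = $60,550.00
Fee: $19,565.00 + $39,775.00 + $18,530.00 + $60,550.00 = $138,420.00
Referral share: 36% of $138,420.00 = $49,831.20; lead counsel retains $138,420.00 − $49,831.20 = $88,588.80.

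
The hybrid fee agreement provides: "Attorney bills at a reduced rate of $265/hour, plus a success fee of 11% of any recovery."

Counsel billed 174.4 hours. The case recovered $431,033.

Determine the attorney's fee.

$93,629.63

Hourly: 174.4 × $265 = $46,216.00
Success fee: 11% of $431,033 = $47,413.63
Total: $46,216.00 + $47,413.63 = $93,629.63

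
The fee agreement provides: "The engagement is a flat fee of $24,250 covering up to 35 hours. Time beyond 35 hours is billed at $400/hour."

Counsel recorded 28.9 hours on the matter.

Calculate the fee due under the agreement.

28.9 hours is within the 35-hour scope; only the flat fee applies.

$24,250.00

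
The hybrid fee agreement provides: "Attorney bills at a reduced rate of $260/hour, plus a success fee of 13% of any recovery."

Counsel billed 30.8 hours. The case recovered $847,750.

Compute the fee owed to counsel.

Hourly: 30.8 × $260 = $8,008.00
Success fee: 13% of $847,750 = $110,207.50
Total: $8,008.00 + $110,207.50 = $118,215.50

$118,215.50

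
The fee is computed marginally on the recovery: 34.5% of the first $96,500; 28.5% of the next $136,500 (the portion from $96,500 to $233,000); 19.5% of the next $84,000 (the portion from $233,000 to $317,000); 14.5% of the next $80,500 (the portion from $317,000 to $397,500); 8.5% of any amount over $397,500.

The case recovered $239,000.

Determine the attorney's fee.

$73,365.00

First $96,500 at 34.5% = $33,292.50
Next $136,500 at 28.5% = $38,902.50
Remaining $6,000 at 19.5% = $1,170.00
Fee: $33,292.50 + $38,902.50 + $1,170.00 = $73,365.00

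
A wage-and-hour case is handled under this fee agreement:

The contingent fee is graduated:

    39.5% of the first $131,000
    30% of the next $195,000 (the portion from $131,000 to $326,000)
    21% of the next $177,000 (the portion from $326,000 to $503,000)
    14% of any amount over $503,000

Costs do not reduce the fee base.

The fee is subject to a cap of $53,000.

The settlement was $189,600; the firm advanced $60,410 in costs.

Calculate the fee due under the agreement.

$53,000.00

Fee base is the gross recovery, $189,600; costs are reimbursed separately.
First $131,000 at 39.5% = $51,745.00
Remaining $58,600 at 30% = $17,580.00
Fee: $51,745.00 + $17,580.00 = $69,325.00
$69,325.00 exceeds the $53,000 cap, so the fee is capped at $53,000.00.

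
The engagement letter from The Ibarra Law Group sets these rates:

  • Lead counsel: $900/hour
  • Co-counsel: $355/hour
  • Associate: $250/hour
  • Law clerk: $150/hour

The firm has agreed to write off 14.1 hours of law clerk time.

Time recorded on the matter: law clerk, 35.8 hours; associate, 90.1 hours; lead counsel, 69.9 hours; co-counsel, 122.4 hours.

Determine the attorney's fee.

Lead counsel: 69.9 × $900 = $62,910.00
Co-counsel: 122.4 × $355 = $43,452.00
Associate: 90.1 × $250 = $22,525.00
Law clerk: 35.8 × $150 = $5,370.00
Subtotal: $134,257.00
Write-off: 14.1 × $150 = $2,115.00
Total: $134,257.00 − $2,115.00 = $132,142.00

$132,142.00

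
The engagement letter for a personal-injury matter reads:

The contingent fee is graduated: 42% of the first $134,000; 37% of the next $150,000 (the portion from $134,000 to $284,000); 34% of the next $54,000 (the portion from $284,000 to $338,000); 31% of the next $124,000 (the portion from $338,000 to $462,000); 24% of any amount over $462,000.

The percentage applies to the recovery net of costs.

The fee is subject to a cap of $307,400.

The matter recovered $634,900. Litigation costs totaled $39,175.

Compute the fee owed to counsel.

$200,674.00

Fee base (net of costs): $634,900 − $39,175 = $595,725
First $134,000 at 42% = $56,280.00
Next $150,000 at 37% = $55,500.00
Next $54,000 at 34% = $18,360.00
Next $124,000 at 31% = $38,440.00
Remaining $133,725 at 24% = $32,094.00
Fee: $56,280.00 + $55,500.00 + $18,360.00 + $38,440.00 + $32,094.00 = $200,674.00
$200,674.00 is under the $307,400 cap.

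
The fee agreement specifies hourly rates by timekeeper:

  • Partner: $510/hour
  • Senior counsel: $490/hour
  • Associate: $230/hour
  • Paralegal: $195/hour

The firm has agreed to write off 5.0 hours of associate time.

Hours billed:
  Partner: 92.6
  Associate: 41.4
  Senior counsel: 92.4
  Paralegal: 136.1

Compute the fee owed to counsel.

Partner: 92.6 × $510 = $47,226.00
Senior counsel: 92.4 × $490 = $45,276.00
Associate: 41.4 × $230 = $9,522.00
Paralegal: 136.1 × $195 = $26,539.50
Subtotal: $128,563.50
Write-off: 5.0 × $230 = $1,150.00
Total: $128,563.50 − $1,150.00 = $127,413.50

$127,413.50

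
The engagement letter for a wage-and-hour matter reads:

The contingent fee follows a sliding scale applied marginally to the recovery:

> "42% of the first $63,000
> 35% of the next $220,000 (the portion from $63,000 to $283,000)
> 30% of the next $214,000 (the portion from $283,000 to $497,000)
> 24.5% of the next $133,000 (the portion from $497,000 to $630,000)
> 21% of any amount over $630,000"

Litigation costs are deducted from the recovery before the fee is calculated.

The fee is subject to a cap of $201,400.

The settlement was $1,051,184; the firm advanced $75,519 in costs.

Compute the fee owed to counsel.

Fee base (net of costs): $1,051,184 − $75,519 = $975,665
First $63,000 at 42% = $26,460.00
Next $220,000 at 35% = $77,000.00
Next $214,000 at 30% = $64,200.00
Next $133,000 at 24.5% = $32,585.00
Remaining $345,665 at 21% = $72,589.65
Fee: $26,460.00 + $77,000.00 + $64,200.00 + $32,585.00 + $72,589.65 = $272,834.65
$272,834.65 exceeds the $201,400 cap, so the fee is capped at $201,400.00.

$201,400.00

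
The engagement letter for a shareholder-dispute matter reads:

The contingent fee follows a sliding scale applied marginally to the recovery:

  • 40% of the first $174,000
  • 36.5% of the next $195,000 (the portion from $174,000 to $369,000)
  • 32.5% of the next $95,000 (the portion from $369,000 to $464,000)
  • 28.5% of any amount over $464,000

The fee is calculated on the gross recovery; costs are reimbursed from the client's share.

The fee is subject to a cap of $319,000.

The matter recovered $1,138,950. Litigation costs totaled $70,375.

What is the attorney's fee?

$319,000.00

Fee base is the gross recovery, $1,138,950; costs are reimbursed separately.
First $174,000 at 40% = $69,600.00
Next $195,000 at 36.5% = $71,175.00
Next $95,000 at 32.5% = $30,875.00
Remaining $674,950 at 28.5% = $192,360.75
Fee: $69,600.00 + $71,175.00 + $30,875.00 + $192,360.75 = $364,010.75
$364,010.75 exceeds the $319,000 cap, so the fee is capped at $319,000.00.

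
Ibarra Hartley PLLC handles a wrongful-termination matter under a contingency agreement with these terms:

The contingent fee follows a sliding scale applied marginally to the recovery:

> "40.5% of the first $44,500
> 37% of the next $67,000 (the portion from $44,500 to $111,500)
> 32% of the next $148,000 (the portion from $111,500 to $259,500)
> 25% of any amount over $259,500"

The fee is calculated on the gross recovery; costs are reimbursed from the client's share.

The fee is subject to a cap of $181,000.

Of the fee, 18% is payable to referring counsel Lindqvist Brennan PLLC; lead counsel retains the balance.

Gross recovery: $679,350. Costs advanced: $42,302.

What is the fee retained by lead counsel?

Fee base is the gross recovery, $679,350; costs are reimbursed separately.
First $44,500 at 40.5% = $18,022.50
Next $67,000 at 37% = $24,790.00
Next $148,000 at 32% = $47,360.00
Remaining $419,850 at 25% = $104,962.50
Fee: $18,022.50 + $24,790.00 + $47,360.00 + $104,962.50 = $195,135.00
$195,135.00 exceeds the $181,000 cap, so the fee is capped at $181,000.00.
Referral share: 18% of $181,000.00 = $32,580.00; lead counsel retains $181,000.00 − $32,580.00 = $148,420.00.

$148,420.00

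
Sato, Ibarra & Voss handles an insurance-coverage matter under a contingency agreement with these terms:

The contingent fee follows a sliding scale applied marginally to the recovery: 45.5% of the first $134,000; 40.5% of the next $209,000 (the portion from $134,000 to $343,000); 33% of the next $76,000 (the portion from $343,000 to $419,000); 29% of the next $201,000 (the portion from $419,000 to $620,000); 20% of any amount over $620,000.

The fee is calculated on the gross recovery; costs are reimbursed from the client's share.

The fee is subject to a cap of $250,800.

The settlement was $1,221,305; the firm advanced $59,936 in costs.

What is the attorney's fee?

$250,800.00

Fee base is the gross recovery, $1,221,305; costs are reimbursed separately.
First $134,000 at 45.5% = $60,970.00
Next $209,000 at 40.5% = $84,645.00
Next $76,000 at 33% = $25,080.00
Next $201,000 at 29% = $58,290.00
Remaining $601,305 at 20% = $120,261.00
Fee: $60,970.00 + $84,645.00 + $25,080.00 + $58,290.00 + $120,261.00 = $349,246.00
$349,246.00 exceeds the $250,800 cap, so the fee is capped at $250,800.00.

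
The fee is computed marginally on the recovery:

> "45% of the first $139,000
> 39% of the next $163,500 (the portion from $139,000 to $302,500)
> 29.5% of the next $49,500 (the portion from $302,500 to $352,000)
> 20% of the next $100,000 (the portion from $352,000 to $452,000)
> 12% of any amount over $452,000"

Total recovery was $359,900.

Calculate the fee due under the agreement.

First $139,000 at 45% = $62,550.00
Next $163,500 at 39% = $63,765.00
Next $49,500 at 29.5% = $14,602.50
Remaining $7,900 at 20% = $1,580.00
Fee: $62,550.00 + $63,765.00 + $14,602.50 + $1,580.00 = $142,497.50

$142,497.50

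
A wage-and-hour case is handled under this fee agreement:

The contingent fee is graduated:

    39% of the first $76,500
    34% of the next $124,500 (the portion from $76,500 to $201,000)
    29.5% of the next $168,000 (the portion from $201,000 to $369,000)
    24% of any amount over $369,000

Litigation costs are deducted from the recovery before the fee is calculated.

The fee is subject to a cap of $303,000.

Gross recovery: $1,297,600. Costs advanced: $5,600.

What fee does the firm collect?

$303,000.00

Fee base (net of costs): $1,297,600 − $5,600 = $1,292,000
First $76,500 at 39% = $29,835.00
Next $124,500 at 34% = $42,330.00
Next $168,000 at 29.5% = $49,560.00
Remaining $923,000 at 24% = $221,520.00
Fee: $29,835.00 + $42,330.00 + $49,560.00 + $221,520.00 = $343,245.00
$343,245.00 exceeds the $303,000 cap, so the fee is capped at $303,000.00.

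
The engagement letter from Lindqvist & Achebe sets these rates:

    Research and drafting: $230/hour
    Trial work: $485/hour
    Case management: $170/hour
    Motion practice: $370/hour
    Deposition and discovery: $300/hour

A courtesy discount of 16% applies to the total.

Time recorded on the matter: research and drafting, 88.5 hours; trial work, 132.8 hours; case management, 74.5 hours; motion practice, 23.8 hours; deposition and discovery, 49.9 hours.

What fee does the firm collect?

$101,811.36

Research and drafting: 88.5 × $230 = $20,355.00
Trial work: 132.8 × $485 = $64,408.00
Case management: 74.5 × $170 = $12,665.00
Motion practice: 23.8 × $370 = $8,806.00
Deposition and discovery: 49.9 × $300 = $14,970.00
Subtotal: $121,204.00
Less 16% discount: −$19,392.64
Total: $121,204.00 − $19,392.64 = $101,811.36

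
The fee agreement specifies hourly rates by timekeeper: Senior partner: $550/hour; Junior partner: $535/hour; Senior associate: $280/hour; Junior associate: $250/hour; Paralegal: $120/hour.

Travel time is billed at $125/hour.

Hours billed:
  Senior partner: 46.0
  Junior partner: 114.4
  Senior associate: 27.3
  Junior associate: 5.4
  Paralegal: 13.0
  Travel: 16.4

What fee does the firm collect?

$99,108.00

Senior partner: 46.0 × $550 = $25,300.00
Junior partner: 114.4 × $535 = $61,204.00
Senior associate: 27.3 × $280 = $7,644.00
Junior associate: 5.4 × $250 = $1,350.00
Paralegal: 13.0 × $120 = $1,560.00
Subtotal: $25,300.00 + $61,204.00 + $7,644.00 + $1,350.00 + $1,560.00 = $97,058.00
Travel: 16.4 × $125 = $2,050.00
Total: $97,058.00 + $2,050.00 = $99,108.00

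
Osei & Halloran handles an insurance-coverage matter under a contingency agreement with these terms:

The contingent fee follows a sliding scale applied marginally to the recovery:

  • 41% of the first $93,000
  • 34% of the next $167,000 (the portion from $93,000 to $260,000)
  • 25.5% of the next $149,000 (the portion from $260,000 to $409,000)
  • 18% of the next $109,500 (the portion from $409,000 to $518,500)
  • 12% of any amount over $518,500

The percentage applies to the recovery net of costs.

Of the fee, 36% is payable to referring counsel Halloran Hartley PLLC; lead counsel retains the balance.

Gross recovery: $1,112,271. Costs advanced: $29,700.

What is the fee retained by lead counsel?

Fee base (net of costs): $1,112,271 − $29,700 = $1,082,571
First $93,000 at 41% = $38,130.00
Next $167,000 at 34% = $56,780.00
Next $149,000 at 25.5% = $37,995.00
Next $109,500 at 18% = $19,710.00
Remaining $564,071 at 12% = $67,688.52
Fee: $38,130.00 + $56,780.00 + $37,995.00 + $19,710.00 + $67,688.52 = $220,303.52
Referral share: 36% of $220,303.52 = $79,309.27; lead counsel retains $220,303.52 − $79,309.27 = $140,994.25.

$140,994.25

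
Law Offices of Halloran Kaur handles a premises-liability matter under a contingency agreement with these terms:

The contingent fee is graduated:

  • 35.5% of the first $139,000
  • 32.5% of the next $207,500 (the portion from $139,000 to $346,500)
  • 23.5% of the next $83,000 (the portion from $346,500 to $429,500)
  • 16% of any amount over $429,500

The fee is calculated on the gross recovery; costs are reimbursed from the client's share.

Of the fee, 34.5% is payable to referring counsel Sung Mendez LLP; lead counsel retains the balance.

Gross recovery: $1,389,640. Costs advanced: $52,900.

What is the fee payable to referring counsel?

Fee base is the gross recovery, $1,389,640; costs are reimbursed separately.
First $139,000 at 35.5% = $49,345.00
Next $207,500 at 32.5% = $67,437.50
Next $83,000 at 23.5% = $19,505.00
Remaining $960,140 at 16% = $153,622.40
Fee: $49,345.00 + $67,437.50 + $19,505.00 + $153,622.40 = $289,909.90
Referral share: 34.5% of $289,909.90 = $100,018.92; lead counsel retains $289,909.90 − $100,018.92 = $189,890.98.

$100,018.92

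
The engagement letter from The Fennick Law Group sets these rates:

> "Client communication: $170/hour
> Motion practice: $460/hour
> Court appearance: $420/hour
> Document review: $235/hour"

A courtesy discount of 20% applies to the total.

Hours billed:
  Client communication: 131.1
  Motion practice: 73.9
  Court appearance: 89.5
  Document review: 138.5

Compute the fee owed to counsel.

Client communication: 131.1 × $170 = $22,287.00
Motion practice: 73.9 × $460 = $33,994.00
Court appearance: 89.5 × $420 = $37,590.00
Document review: 138.5 × $235 = $32,547.50
Subtotal: $126,418.50
Less 20% discount: −$25,283.70
Total: $126,418.50 − $25,283.70 = $101,134.80

$101,134.80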